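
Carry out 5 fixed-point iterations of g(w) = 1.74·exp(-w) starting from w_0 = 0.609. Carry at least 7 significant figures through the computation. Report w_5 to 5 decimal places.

0.84891

w_1 = g(0.609000) = 0.946376
w_2 = g(0.946376) = 0.675372
w_3 = g(0.675372) = 0.885602
w_4 = g(0.885602) = 0.717690
w_5 = g(0.717690) = 0.848908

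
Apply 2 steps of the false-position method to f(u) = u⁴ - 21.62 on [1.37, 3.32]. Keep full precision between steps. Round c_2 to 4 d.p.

f(1.370000) = -18.097246, f(3.320000) = 99.873302
step 1: c = 1.669139, f(c) = -13.858059 < 0 → new bracket [1.669139, 3.320000]
step 2: c = 1.870295, f(c) = -9.383969 < 0 → new bracket [1.870295, 3.320000]

1.8703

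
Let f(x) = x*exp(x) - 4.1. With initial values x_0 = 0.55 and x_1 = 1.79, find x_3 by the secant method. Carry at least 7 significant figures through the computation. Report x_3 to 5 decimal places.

Secant update: x_(k+1) = x_k − f(x_k)·(x_k − x_(k-1))/(f(x_k) − f(x_(k-1))).
f(x_0) = -3.146711, f(x_1) = 6.621120
x_2 = 1.790000 - (6.621120)·(1.790000 - 0.550000)/(6.621120 - (-3.146711)) = 0.949467; f(x_2) = -1.646265
x_3 = 0.949467 - (-1.646265)·(0.949467 - 1.790000)/(-1.646265 - (6.621120)) = 1.116840; f(x_3) = -0.687848

1.11684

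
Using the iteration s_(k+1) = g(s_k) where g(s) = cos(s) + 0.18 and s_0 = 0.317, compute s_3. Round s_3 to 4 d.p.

s_1 = g(0.317000) = 1.130175
s_2 = g(1.130175) = 0.606502
s_3 = g(0.606502) = 1.001647

1.0016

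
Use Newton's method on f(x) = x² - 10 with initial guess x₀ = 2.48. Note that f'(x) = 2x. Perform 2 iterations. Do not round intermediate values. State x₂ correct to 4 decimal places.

3.1636

x_0 = 2.480000: f = -3.849600, f' = 4.960000 → x_1 = 2.480000 - (-3.849600)/(4.960000) = 3.256129
x_1 = 3.256129: f = 0.602376, f' = 6.512258 → x_2 = 3.256129 - (0.602376)/(6.512258) = 3.163630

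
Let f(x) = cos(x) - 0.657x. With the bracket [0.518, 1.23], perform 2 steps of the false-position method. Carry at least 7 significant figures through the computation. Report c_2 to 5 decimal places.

0.91948

f(0.518000) = 0.528485, f(1.230000) = -0.473872
step 1: c = 0.893396, f(c) = 0.039808 > 0 → new bracket [0.893396, 1.230000]
step 2: c = 0.919482, f(c) = 0.002133 > 0 → new bracket [0.919482, 1.230000]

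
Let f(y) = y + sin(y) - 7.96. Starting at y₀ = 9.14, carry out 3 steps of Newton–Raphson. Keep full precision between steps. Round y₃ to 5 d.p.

Newton update: y ← y − f(y)/f'(y).
f'(y) = 1 + cos(y)
y_0 = 9.140000: f = 1.460944, f' = 0.040276 → y_1 = 9.140000 - (1.460944)/(0.040276) = -27.133374
y_1 = -27.133374: f = -36.002408, f' = 0.583277 → y_2 = -27.133374 - (-36.002408)/(0.583277) = 34.590950
y_2 = 34.590950: f = 26.597525, f' = 0.000559 → y_3 = 34.590950 - (26.597525)/(0.000559) = -47565.200348

-47565.20035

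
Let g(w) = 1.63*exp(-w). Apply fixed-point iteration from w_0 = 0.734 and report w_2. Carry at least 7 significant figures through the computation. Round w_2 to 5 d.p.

0.74543

w_1 = g(0.734000) = 0.782376
w_2 = g(0.782376) = 0.745429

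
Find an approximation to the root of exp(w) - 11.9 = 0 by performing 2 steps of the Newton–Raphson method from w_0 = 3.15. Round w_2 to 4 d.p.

2.4924

f'(w) = exp(w)
w_0 = 3.150000: f = 11.436065, f' = 23.336065 → w_1 = 3.150000 - (11.436065)/(23.336065) = 2.659940
w_1 = 2.659940: f = 2.395436, f' = 14.295436 → w_2 = 2.659940 - (2.395436)/(14.295436) = 2.492374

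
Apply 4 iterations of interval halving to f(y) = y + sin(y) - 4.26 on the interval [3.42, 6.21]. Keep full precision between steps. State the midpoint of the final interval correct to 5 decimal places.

5.07656

f(3.420000) = -1.114825, f(6.210000) = 1.876880 (opposite signs)
step 1: m = 4.815000, f(m) = -0.439740 < 0 → root in [4.815000, 6.210000]
step 2: m = 5.512500, f(m) = 0.555873 > 0 → root in [4.815000, 5.512500]
step 3: m = 5.163750, f(m) = 0.003896 > 0 → root in [4.815000, 5.163750]
step 4: m = 4.989375, f(m) = -0.232509 < 0 → root in [4.989375, 5.163750]
Midpoint of [4.989375, 5.163750] = 5.076562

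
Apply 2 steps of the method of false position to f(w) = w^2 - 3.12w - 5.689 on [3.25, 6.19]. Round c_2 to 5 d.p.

4.32872

f(3.250000) = -5.266500, f(6.190000) = 13.314300
step 1: c = 4.083307, f(c) = -1.755522 < 0 → new bracket [4.083307, 6.190000]
step 2: c = 4.328721, f(c) = -0.456784 < 0 → new bracket [4.328721, 6.190000]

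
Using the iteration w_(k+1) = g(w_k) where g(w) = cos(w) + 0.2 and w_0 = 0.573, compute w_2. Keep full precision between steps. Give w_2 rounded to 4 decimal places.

0.7060

w_1 = g(0.573000) = 1.040278
w_2 = g(1.040278) = 0.705980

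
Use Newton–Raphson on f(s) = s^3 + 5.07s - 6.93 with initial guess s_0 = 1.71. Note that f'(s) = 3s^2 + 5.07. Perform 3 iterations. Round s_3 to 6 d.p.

1.102537

Newton update: s ← s − f(s)/f'(s).
s_0 = 1.710000: f = 6.739911, f' = 13.842300 → s_1 = 1.710000 - (6.739911)/(13.842300) = 1.223093
s_1 = 1.223093: f = 1.100777, f' = 9.557870 → s_2 = 1.223093 - (1.100777)/(9.557870) = 1.107923
s_2 = 1.107923: f = 0.047142, f' = 8.752483 → s_3 = 1.107923 - (0.047142)/(8.752483) = 1.102537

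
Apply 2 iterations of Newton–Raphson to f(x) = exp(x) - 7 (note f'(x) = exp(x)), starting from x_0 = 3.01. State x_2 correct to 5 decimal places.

x_0 = 3.010000: f = 13.287400, f' = 20.287400 → x_1 = 3.010000 - (13.287400)/(20.287400) = 2.355042
x_1 = 2.355042: f = 3.538569, f' = 10.538569 → x_2 = 2.355042 - (3.538569)/(10.538569) = 2.019269

2.01927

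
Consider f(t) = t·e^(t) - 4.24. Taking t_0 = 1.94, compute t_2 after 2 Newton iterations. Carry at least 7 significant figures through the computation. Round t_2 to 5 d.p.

1.27459

f'(t) = (t + 1)·e^(t)
t_0 = 1.940000: f = 9.259977, f' = 20.458728 → t_1 = 1.940000 - (9.259977)/(20.458728) = 1.487383
t_1 = 1.487383: f = 2.342407, f' = 11.007904 → t_2 = 1.487383 - (2.342407)/(11.007904) = 1.274589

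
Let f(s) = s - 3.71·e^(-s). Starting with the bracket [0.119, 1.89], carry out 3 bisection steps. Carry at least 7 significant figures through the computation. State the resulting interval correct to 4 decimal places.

[1.0045, 1.2259]

f(0.119000) = -3.174767, f(1.890000) = 1.329524 (opposite signs)
step 1: m = 1.004500, f(m) = -0.354205 < 0 → root in [1.004500, 1.890000]
step 2: m = 1.447250, f(m) = 0.574598 > 0 → root in [1.004500, 1.447250]
step 3: m = 1.225875, f(m) = 0.136987 > 0 → root in [1.004500, 1.225875]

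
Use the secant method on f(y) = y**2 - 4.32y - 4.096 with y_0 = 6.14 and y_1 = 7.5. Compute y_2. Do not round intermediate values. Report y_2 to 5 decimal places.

f(y_0) = 7.078800, f(y_1) = 19.754000
y_2 = 7.500000 - (19.754000)·(7.500000 - 6.140000)/(19.754000 - (7.078800)) = 5.380472; f(y_2) = 1.609841

5.38047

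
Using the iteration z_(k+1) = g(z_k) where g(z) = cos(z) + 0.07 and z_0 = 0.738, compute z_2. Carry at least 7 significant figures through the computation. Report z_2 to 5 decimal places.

z_1 = g(0.738000) = 0.809816
z_2 = g(0.809816) = 0.759632

0.75963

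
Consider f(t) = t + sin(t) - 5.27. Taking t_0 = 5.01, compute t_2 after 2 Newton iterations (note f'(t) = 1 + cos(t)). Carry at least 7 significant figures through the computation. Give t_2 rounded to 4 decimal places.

5.7685

t_0 = 5.010000: f = -1.216040, f' = 1.293237 → t_1 = 5.010000 - (-1.216040)/(1.293237) = 5.950307
t_1 = 5.950307: f = 0.353542, f' = 1.945106 → t_2 = 5.950307 - (0.353542)/(1.945106) = 5.768547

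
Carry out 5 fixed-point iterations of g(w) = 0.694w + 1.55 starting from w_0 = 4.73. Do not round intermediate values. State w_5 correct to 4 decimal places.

5.0114

w_1 = g(4.730000) = 4.832620
w_2 = g(4.832620) = 4.903838
w_3 = g(4.903838) = 4.953264
w_4 = g(4.953264) = 4.987565
w_5 = g(4.987565) = 5.011370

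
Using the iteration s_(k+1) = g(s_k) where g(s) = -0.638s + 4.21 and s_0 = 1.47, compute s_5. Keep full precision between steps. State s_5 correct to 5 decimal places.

2.68651

s_1 = g(1.470000) = 3.272140
s_2 = g(3.272140) = 2.122375
s_3 = g(2.122375) = 2.855925
s_4 = g(2.855925) = 2.387920
s_5 = g(2.387920) = 2.686507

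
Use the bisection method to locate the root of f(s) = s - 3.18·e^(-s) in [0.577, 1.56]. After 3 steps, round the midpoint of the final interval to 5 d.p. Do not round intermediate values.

f(0.577000) = -1.208826, f(1.560000) = 0.891767 (opposite signs)
step 1: m = 1.068500, f(m) = -0.023904 < 0 → root in [1.068500, 1.560000]
step 2: m = 1.314250, f(m) = 0.459861 > 0 → root in [1.068500, 1.314250]
step 3: m = 1.191375, f(m) = 0.225281 > 0 → root in [1.068500, 1.191375]
Midpoint of [1.068500, 1.191375] = 1.129938

1.12994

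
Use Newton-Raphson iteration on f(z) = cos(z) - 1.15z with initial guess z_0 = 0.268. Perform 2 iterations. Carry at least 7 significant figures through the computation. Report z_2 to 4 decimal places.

f'(z) = -sin(z) - 1.15
z_0 = 0.268000: f = 0.656102, f' = -1.414803 → z_1 = 0.268000 - (0.656102)/(-1.414803) = 0.731741
z_1 = 0.731741: f = -0.097490, f' = -1.818166 → z_2 = 0.731741 - (-0.097490)/(-1.818166) = 0.678121

0.6781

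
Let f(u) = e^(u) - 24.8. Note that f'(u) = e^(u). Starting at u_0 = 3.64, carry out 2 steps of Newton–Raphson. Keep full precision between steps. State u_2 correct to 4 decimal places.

3.2140

u_0 = 3.640000: f = 13.291837, f' = 38.091837 → u_1 = 3.640000 - (13.291837)/(38.091837) = 3.291058
u_1 = 3.291058: f = 2.071282, f' = 26.871282 → u_2 = 3.291058 - (2.071282)/(26.871282) = 3.213977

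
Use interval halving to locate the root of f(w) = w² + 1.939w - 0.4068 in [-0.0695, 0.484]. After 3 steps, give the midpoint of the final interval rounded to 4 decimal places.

0.1727

f(-0.069500) = -0.536730, f(0.484000) = 0.765932 (opposite signs)
step 1: m = 0.207250, f(m) = 0.038010 > 0 → root in [-0.069500, 0.207250]
step 2: m = 0.068875, f(m) = -0.268508 < 0 → root in [0.068875, 0.207250]
step 3: m = 0.138062, f(m) = -0.120036 < 0 → root in [0.138062, 0.207250]
Midpoint of [0.138062, 0.207250] = 0.172656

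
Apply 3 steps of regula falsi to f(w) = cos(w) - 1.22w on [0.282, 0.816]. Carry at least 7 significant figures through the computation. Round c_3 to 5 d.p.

0.65167

False-position update: c = (a·f(b) − b·f(a))/(f(b) − f(a)); replace the endpoint whose sign matches f(c).
f(0.282000) = 0.616461, f(0.816000) = -0.310380
step 1: c = 0.637174, f(c) = 0.026427 > 0 → new bracket [0.637174, 0.816000]
step 2: c = 0.651206, f(c) = 0.000882 > 0 → new bracket [0.651206, 0.816000]
step 3: c = 0.651673, f(c) = 0.000029 > 0 → new bracket [0.651673, 0.816000]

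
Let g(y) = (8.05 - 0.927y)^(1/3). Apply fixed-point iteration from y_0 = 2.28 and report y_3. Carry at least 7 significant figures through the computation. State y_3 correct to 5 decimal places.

y_1 = g(2.280000) = 1.810681
y_2 = g(1.810681) = 1.853875
y_3 = g(1.853875) = 1.849984

1.84998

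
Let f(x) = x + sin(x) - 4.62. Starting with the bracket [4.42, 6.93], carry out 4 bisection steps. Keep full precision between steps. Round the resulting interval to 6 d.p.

f(4.420000) = -1.157558, f(6.930000) = 2.912648 (opposite signs)
step 1: m = 5.675000, f(m) = 0.483621 > 0 → root in [4.420000, 5.675000]
step 2: m = 5.047500, f(m) = -0.516874 < 0 → root in [5.047500, 5.675000]
step 3: m = 5.361250, f(m) = -0.055523 < 0 → root in [5.361250, 5.675000]
step 4: m = 5.518125, f(m) = 0.205544 > 0 → root in [5.361250, 5.518125]

[5.361250, 5.518125]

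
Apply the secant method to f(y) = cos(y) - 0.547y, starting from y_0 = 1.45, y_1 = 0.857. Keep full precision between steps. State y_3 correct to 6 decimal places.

Secant update: y_(k+1) = y_k − f(y_k)·(y_k − y_(k-1))/(f(y_k) − f(y_(k-1))).
f(y_0) = -0.672647, f(y_1) = 0.185929
y_2 = 0.857000 - (0.185929)·(0.857000 - 1.450000)/(0.185929 - (-0.672647)) = 0.985417; f(y_2) = 0.013492
y_3 = 0.985417 - (0.013492)·(0.985417 - 0.857000)/(0.013492 - (0.185929)) = 0.995465; f(y_3) = -0.000407

0.995465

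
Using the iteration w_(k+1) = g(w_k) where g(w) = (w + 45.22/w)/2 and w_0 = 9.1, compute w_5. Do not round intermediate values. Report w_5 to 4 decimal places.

w_1 = g(9.100000) = 7.034615
w_2 = g(7.034615) = 6.731414
w_3 = g(6.731414) = 6.724585
w_4 = g(6.724585) = 6.724582
w_5 = g(6.724582) = 6.724582

6.7246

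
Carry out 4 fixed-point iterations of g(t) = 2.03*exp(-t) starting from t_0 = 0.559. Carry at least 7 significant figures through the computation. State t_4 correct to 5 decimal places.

0.69299

t_1 = g(0.559000) = 1.160715
t_2 = g(1.160715) = 0.635922
t_3 = g(0.635922) = 1.074777
t_4 = g(1.074777) = 0.692989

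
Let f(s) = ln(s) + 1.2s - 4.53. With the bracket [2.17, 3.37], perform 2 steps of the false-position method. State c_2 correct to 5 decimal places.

2.89094

False-position update: c = (a·f(b) − b·f(a))/(f(b) − f(a)); replace the endpoint whose sign matches f(c).
f(2.170000) = -1.151273, f(3.370000) = 0.728913
step 1: c = 2.904782, f(c) = 0.022097 > 0 → new bracket [2.170000, 2.904782]
step 2: c = 2.890945, f(c) = 0.000717 > 0 → new bracket [2.170000, 2.890945]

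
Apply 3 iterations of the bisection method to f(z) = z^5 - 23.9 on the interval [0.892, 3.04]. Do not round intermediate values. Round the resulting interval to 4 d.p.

f(0.892000) = -23.335292, f(3.040000) = 235.737799 (opposite signs)
step 1: m = 1.966000, f(m) = 5.470921 > 0 → root in [0.892000, 1.966000]
step 2: m = 1.429000, f(m) = -17.941168 < 0 → root in [1.429000, 1.966000]
step 3: m = 1.697500, f(m) = -9.805525 < 0 → root in [1.697500, 1.966000]

[1.6975, 1.9660]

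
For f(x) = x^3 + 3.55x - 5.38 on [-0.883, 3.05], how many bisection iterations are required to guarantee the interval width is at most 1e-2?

9

Initial width b − a = 3.05 − -0.883 = 3.933000.
After n steps the width is (b−a)/2^n; need (b−a)/2^n ≤ 1e-2.
So n ≥ log₂(3.933000/1e-2) = log₂(393.3000) ≈ 8.6195.
Hence n = 9.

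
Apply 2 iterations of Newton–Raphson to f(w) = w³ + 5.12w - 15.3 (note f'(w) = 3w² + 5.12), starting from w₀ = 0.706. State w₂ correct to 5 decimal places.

1.92335

w_0 = 0.706000: f = -11.333384, f' = 6.615308 → w_1 = 0.706000 - (-11.333384)/(6.615308) = 2.419206
w_1 = 2.419206: f = 11.244873, f' = 22.677670 → w_2 = 2.419206 - (11.244873)/(22.677670) = 1.923349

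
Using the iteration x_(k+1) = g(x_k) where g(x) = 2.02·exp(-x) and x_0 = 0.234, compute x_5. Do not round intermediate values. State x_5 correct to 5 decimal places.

x_1 = g(0.234000) = 1.598551
x_2 = g(1.598551) = 0.408422
x_3 = g(0.408422) = 1.342690
x_4 = g(1.342690) = 0.527507
x_5 = g(0.527507) = 1.191950

1.19195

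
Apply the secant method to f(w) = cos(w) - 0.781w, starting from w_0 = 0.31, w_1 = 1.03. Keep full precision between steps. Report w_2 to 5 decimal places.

Secant update: w_(k+1) = w_k − f(w_k)·(w_k − w_(k-1))/(f(w_k) − f(w_(k-1))).
f(w_0) = 0.710224, f(w_1) = -0.289611
w_2 = 1.030000 - (-0.289611)·(1.030000 - 0.310000)/(-0.289611 - (0.710224)) = 0.821445; f(w_2) = 0.039615

0.82145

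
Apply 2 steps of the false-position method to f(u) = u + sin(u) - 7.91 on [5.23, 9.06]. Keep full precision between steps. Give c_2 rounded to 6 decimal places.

False-position update: c = (a·f(b) − b·f(a))/(f(b) − f(a)); replace the endpoint whose sign matches f(c).
f(5.230000) = -3.549004, f(9.060000) = 1.506742
step 1: c = 7.918562, f(c) = 1.006477 > 0 → new bracket [5.230000, 7.918562]
step 2: c = 7.324557, f(c) = 0.277655 > 0 → new bracket [5.230000, 7.324557]

7.324557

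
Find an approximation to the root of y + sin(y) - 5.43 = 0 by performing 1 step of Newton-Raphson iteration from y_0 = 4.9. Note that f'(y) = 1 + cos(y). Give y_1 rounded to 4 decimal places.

y_0 = 4.900000: f = -1.512453, f' = 1.186512 → y_1 = 4.900000 - (-1.512453)/(1.186512) = 6.174704

6.1747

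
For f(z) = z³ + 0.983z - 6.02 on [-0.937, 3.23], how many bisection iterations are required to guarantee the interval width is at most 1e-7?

26

Initial width b − a = 3.23 − -0.937 = 4.167000.
After n steps the width is (b−a)/2^n; need (b−a)/2^n ≤ 1e-7.
So n ≥ log₂(4.167000/1e-7) = log₂(41670000.0000) ≈ 25.3125.
Hence n = 26.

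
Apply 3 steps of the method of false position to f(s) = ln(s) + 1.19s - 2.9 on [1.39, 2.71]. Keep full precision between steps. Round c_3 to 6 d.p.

1.898411

f(1.390000) = -0.916596, f(2.710000) = 1.321849
step 1: c = 1.930512, f(c) = 0.055095 > 0 → new bracket [1.390000, 1.930512]
step 2: c = 1.899865, f(c) = 0.002622 > 0 → new bracket [1.390000, 1.899865]
step 3: c = 1.898411, f(c) = 0.000126 > 0 → new bracket [1.390000, 1.898411]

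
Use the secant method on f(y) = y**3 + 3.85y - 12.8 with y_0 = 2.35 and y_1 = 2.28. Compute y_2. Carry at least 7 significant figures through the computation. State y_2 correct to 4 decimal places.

f(y_0) = 9.225375, f(y_1) = 7.830352
y_2 = 2.280000 - (7.830352)·(2.280000 - 2.350000)/(7.830352 - (9.225375)) = 1.887086; f(y_2) = 1.185365

1.8871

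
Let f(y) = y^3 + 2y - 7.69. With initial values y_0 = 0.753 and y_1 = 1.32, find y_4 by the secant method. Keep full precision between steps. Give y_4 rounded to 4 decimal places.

Secant update: y_(k+1) = y_k − f(y_k)·(y_k − y_(k-1))/(f(y_k) − f(y_(k-1))).
f(y_0) = -5.757042, f(y_1) = -2.750032
y_2 = 1.320000 - (-2.750032)·(1.320000 - 0.753000)/(-2.750032 - (-5.757042)) = 1.838544; f(y_2) = 2.201820
y_3 = 1.838544 - (2.201820)·(1.838544 - 1.320000)/(2.201820 - (-2.750032)) = 1.607976; f(y_3) = -0.316488
y_4 = 1.607976 - (-0.316488)·(1.607976 - 1.838544)/(-0.316488 - (2.201820)) = 1.636953; f(y_4) = -0.029695

1.6370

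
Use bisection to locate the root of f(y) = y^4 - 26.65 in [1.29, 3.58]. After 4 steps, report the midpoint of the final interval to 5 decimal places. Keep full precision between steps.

2.22031

f(1.290000) = -23.880771, f(3.580000) = 137.610109 (opposite signs)
step 1: m = 2.435000, f(m) = 8.505709 > 0 → root in [1.290000, 2.435000]
step 2: m = 1.862500, f(m) = -14.616689 < 0 → root in [1.862500, 2.435000]
step 3: m = 2.148750, f(m) = -5.332142 < 0 → root in [2.148750, 2.435000]
step 4: m = 2.291875, f(m) = 0.940763 > 0 → root in [2.148750, 2.291875]
Midpoint of [2.148750, 2.291875] = 2.220313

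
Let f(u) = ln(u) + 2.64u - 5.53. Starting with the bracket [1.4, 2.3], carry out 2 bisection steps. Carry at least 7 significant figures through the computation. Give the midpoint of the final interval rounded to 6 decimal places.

1.962500

f(1.400000) = -1.497528, f(2.300000) = 1.374909 (opposite signs)
step 1: m = 1.850000, f(m) = -0.030814 < 0 → root in [1.850000, 2.300000]
step 2: m = 2.075000, f(m) = 0.677961 > 0 → root in [1.850000, 2.075000]
Midpoint of [1.850000, 2.075000] = 1.962500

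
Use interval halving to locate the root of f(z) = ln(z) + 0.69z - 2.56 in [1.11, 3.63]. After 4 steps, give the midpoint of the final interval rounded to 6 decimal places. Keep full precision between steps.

f(1.110000) = -1.689740, f(3.630000) = 1.233933 (opposite signs)
step 1: m = 2.370000, f(m) = -0.061810 < 0 → root in [2.370000, 3.630000]
step 2: m = 3.000000, f(m) = 0.608612 > 0 → root in [2.370000, 3.000000]
step 3: m = 2.685000, f(m) = 0.280331 > 0 → root in [2.370000, 2.685000]
step 4: m = 2.527500, f(m) = 0.111206 > 0 → root in [2.370000, 2.527500]
Midpoint of [2.370000, 2.527500] = 2.448750

2.448750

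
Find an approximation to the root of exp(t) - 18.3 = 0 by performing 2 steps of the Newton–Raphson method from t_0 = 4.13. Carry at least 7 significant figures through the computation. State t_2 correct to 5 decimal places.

3.02038

f'(t) = exp(t)
t_0 = 4.130000: f = 43.877923, f' = 62.177923 → t_1 = 4.130000 - (43.877923)/(62.177923) = 3.424317
t_1 = 3.424317: f = 12.401659, f' = 30.701659 → t_2 = 3.424317 - (12.401659)/(30.701659) = 3.020376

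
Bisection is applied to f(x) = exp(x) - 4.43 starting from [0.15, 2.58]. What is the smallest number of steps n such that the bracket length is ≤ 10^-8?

Initial width b − a = 2.58 − 0.15 = 2.430000.
After n steps the width is (b−a)/2^n; need (b−a)/2^n ≤ 10^-8.
So n ≥ log₂(2.430000/10^-8) = log₂(243000000.0000) ≈ 27.8564.
Hence n = 28.

28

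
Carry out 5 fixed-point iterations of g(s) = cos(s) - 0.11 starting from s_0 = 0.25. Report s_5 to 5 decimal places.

s_1 = g(0.250000) = 0.858912
s_2 = g(0.858912) = 0.543261
s_3 = g(0.543261) = 0.746027
s_4 = g(0.746027) = 0.624391
s_5 = g(0.624391) = 0.701319

0.70132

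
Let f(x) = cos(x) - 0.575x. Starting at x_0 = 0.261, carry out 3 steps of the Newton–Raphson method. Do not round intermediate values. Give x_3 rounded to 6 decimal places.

0.975404

Newton update: x ← x − f(x)/f'(x).
f'(x) = -sin(x) - 0.575
x_0 = 0.261000: f = 0.816057, f' = -0.833047 → x_1 = 0.261000 - (0.816057)/(-0.833047) = 1.240606
x_1 = 1.240606: f = -0.389125, f' = -1.520981 → x_2 = 1.240606 - (-0.389125)/(-1.520981) = 0.984768
x_2 = 0.984768: f = -0.013184, f' = -1.408144 → x_3 = 0.984768 - (-0.013184)/(-1.408144) = 0.975404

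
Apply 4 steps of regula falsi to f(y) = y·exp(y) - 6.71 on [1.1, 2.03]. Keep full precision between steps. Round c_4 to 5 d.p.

False-position update: c = (a·f(b) − b·f(a))/(f(b) − f(a)); replace the endpoint whose sign matches f(c).
f(1.100000) = -3.405417, f(2.030000) = 8.746595
step 1: c = 1.360618, f(c) = -1.405488 < 0 → new bracket [1.360618, 2.030000]
step 2: c = 1.453290, f(c) = -0.494043 < 0 → new bracket [1.453290, 2.030000]
step 3: c = 1.484123, f(c) = -0.163390 < 0 → new bracket [1.484123, 2.030000]
step 4: c = 1.494133, f(c) = -0.052928 < 0 → new bracket [1.494133, 2.030000]

1.49413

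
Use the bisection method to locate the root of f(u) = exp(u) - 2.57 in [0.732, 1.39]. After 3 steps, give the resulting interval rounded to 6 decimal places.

[0.896500, 0.978750]

f(0.732000) = -0.490765, f(1.390000) = 1.444850 (opposite signs)
step 1: m = 1.061000, f(m) = 0.319259 > 0 → root in [0.732000, 1.061000]
step 2: m = 0.896500, f(m) = -0.118990 < 0 → root in [0.896500, 1.061000]
step 3: m = 0.978750, f(m) = 0.091128 > 0 → root in [0.896500, 0.978750]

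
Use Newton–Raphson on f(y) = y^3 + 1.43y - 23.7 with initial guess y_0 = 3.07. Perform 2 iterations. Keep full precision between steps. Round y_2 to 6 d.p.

2.707207

Newton update: y ← y − f(y)/f'(y).
f'(y) = 3y^2 + 1.43
y_0 = 3.070000: f = 9.624543, f' = 29.704700 → y_1 = 3.070000 - (9.624543)/(29.704700) = 2.745993
y_1 = 2.745993: f = 0.932859, f' = 24.051426 → y_2 = 2.745993 - (0.932859)/(24.051426) = 2.707207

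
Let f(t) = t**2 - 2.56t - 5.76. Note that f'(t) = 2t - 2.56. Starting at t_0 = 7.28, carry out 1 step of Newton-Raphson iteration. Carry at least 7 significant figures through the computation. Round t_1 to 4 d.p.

t_0 = 7.280000: f = 28.601600, f' = 12.000000 → t_1 = 7.280000 - (28.601600)/(12.000000) = 4.896533

4.8965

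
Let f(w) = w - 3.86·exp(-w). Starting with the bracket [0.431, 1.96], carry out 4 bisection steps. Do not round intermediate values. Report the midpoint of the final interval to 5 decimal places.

1.14772

f(0.431000) = -2.077455, f(1.960000) = 1.416286 (opposite signs)
step 1: m = 1.195500, f(m) = 0.027647 > 0 → root in [0.431000, 1.195500]
step 2: m = 0.813250, f(m) = -0.898330 < 0 → root in [0.813250, 1.195500]
step 3: m = 1.004375, f(m) = -0.409441 < 0 → root in [1.004375, 1.195500]
step 4: m = 1.099938, f(m) = -0.185025 < 0 → root in [1.099938, 1.195500]
Midpoint of [1.099938, 1.195500] = 1.147719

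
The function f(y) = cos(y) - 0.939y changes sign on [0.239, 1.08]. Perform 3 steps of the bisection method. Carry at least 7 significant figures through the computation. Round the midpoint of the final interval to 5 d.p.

f(0.239000) = 0.747154, f(1.080000) = -0.542792 (opposite signs)
step 1: m = 0.659500, f(m) = 0.171028 > 0 → root in [0.659500, 1.080000]
step 2: m = 0.869750, f(m) = -0.171678 < 0 → root in [0.659500, 0.869750]
step 3: m = 0.764625, f(m) = 0.003659 > 0 → root in [0.764625, 0.869750]
Midpoint of [0.764625, 0.869750] = 0.817187

0.81719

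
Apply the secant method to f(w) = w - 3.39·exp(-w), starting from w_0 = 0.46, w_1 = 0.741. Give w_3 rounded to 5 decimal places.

1.10665

f(w_0) = -1.680052, f(w_1) = -0.874800
w_2 = 0.741000 - (-0.874800)·(0.741000 - 0.460000)/(-0.874800 - (-1.680052)) = 1.046269; f(w_2) = -0.144454
w_3 = 1.046269 - (-0.144454)·(1.046269 - 0.741000)/(-0.144454 - (-0.874800)) = 1.106648; f(w_3) = -0.014308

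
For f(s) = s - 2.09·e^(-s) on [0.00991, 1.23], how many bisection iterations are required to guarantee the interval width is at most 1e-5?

17

Initial width b − a = 1.23 − 0.00991 = 1.220090.
After n steps the width is (b−a)/2^n; need (b−a)/2^n ≤ 1e-5.
So n ≥ log₂(1.220090/1e-5) = log₂(122009.0000) ≈ 16.8966.
Hence n = 17.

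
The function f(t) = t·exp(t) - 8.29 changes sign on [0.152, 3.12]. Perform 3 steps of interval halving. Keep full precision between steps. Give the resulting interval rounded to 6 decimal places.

f(0.152000) = -8.113048, f(3.120000) = 62.366704 (opposite signs)
step 1: m = 1.636000, f(m) = 0.110189 > 0 → root in [0.152000, 1.636000]
step 2: m = 0.894000, f(m) = -6.104269 < 0 → root in [0.894000, 1.636000]
step 3: m = 1.265000, f(m) = -3.807988 < 0 → root in [1.265000, 1.636000]

[1.265000, 1.636000]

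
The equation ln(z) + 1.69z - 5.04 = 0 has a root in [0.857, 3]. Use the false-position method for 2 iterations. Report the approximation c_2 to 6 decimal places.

2.457144

f(0.857000) = -3.745987, f(3.000000) = 1.128612
step 1: c = 2.503833, f(c) = 0.109300 > 0 → new bracket [0.857000, 2.503833]
step 2: c = 2.457144, f(c) = 0.011573 > 0 → new bracket [0.857000, 2.457144]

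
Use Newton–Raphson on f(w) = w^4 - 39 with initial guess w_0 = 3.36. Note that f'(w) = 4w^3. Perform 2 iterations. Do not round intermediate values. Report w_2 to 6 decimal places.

2.538037

w_0 = 3.360000: f = 88.455068, f' = 151.732224 → w_1 = 3.360000 - (88.455068)/(151.732224) = 2.777032
w_1 = 2.777032: f = 20.473485, f' = 85.664825 → w_2 = 2.777032 - (20.473485)/(85.664825) = 2.538037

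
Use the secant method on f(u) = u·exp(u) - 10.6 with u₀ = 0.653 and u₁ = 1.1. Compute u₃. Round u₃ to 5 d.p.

Secant update: u_(k+1) = u_k − f(u_k)·(u_k − u_(k-1))/(f(u_k) − f(u_(k-1))).
f(u_0) = -9.345394, f(u_1) = -7.295417
u_2 = 1.100000 - (-7.295417)·(1.100000 - 0.653000)/(-7.295417 - (-9.345394)) = 2.690775; f(u_2) = 29.070372
u_3 = 2.690775 - (29.070372)·(2.690775 - 1.100000)/(29.070372 - (-7.295417)) = 1.419129; f(u_3) = -4.734006

1.41913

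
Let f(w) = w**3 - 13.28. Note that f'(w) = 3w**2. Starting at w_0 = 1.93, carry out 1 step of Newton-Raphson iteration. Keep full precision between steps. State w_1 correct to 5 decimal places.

w_0 = 1.930000: f = -6.090943, f' = 11.174700 → w_1 = 1.930000 - (-6.090943)/(11.174700) = 2.475065

2.47507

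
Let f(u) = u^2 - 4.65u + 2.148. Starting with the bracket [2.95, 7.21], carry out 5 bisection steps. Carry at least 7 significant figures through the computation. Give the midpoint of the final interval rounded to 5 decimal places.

f(2.950000) = -2.867000, f(7.210000) = 20.605600 (opposite signs)
step 1: m = 5.080000, f(m) = 4.332400 > 0 → root in [2.950000, 5.080000]
step 2: m = 4.015000, f(m) = -0.401525 < 0 → root in [4.015000, 5.080000]
step 3: m = 4.547500, f(m) = 1.681881 > 0 → root in [4.015000, 4.547500]
step 4: m = 4.281250, f(m) = 0.569289 > 0 → root in [4.015000, 4.281250]
step 5: m = 4.148125, f(m) = 0.066160 > 0 → root in [4.015000, 4.148125]
Midpoint of [4.015000, 4.148125] = 4.081563

4.08156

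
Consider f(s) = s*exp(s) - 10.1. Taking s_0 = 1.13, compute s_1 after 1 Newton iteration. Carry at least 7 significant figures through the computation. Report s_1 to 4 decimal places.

f'(s) = (s+1)*exp(s)
s_0 = 1.130000: f = -6.601908, f' = 6.593748 → s_1 = 1.130000 - (-6.601908)/(6.593748) = 2.131238

2.1312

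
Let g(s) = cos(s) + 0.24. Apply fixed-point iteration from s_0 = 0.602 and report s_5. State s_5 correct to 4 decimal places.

s_1 = g(0.602000) = 1.064205
s_2 = g(1.064205) = 0.725200
s_3 = g(0.725200) = 0.988367
s_4 = g(0.988367) = 0.790054
s_5 = g(0.790054) = 0.943807

0.9438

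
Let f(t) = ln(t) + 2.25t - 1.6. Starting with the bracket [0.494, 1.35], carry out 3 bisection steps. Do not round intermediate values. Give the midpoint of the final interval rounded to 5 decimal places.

f(0.494000) = -1.193720, f(1.350000) = 1.737605 (opposite signs)
step 1: m = 0.922000, f(m) = 0.393290 > 0 → root in [0.494000, 0.922000]
step 2: m = 0.708000, f(m) = -0.352311 < 0 → root in [0.708000, 0.922000]
step 3: m = 0.815000, f(m) = 0.029183 > 0 → root in [0.708000, 0.815000]
Midpoint of [0.708000, 0.815000] = 0.761500

0.76150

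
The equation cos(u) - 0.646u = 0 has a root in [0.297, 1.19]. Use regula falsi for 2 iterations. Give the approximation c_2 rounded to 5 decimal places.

f(0.297000) = 0.764357, f(1.190000) = -0.397080
step 1: c = 0.884695, f(c) = 0.062013 > 0 → new bracket [0.884695, 1.190000]
step 2: c = 0.925934, f(c) = 0.002934 > 0 → new bracket [0.925934, 1.190000]

0.92593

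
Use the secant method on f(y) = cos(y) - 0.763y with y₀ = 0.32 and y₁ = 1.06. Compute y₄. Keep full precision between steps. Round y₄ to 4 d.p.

0.8575

Secant update: y_(k+1) = y_k − f(y_k)·(y_k − y_(k-1))/(f(y_k) − f(y_(k-1))).
f(y_0) = 0.705075, f(y_1) = -0.319908
y_2 = 1.060000 - (-0.319908)·(1.060000 - 0.320000)/(-0.319908 - (0.705075)) = 0.829038; f(y_2) = 0.043029
y_3 = 0.829038 - (0.043029)·(0.829038 - 1.060000)/(0.043029 - (-0.319908)) = 0.856421; f(y_3) = 0.001697
y_4 = 0.856421 - (0.001697)·(0.856421 - 0.829038)/(0.001697 - (0.043029)) = 0.857545; f(y_4) = -0.000011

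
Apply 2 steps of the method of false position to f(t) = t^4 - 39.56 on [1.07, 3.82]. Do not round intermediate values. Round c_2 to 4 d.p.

1.9321

f(1.070000) = -38.249204, f(3.820000) = 173.378138
step 1: c = 1.567031, f(c) = -33.530099 < 0 → new bracket [1.567031, 3.820000]
step 2: c = 1.932131, f(c) = -25.623733 < 0 → new bracket [1.932131, 3.820000]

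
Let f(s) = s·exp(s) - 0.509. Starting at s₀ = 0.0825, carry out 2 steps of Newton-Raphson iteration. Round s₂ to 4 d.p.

f'(s) = (s + 1)·exp(s)
s_0 = 0.082500: f = -0.419405, f' = 1.175594 → s_1 = 0.082500 - (-0.419405)/(1.175594) = 0.439260
s_1 = 0.439260: f = 0.172538, f' = 2.233097 → s_2 = 0.439260 - (0.172538)/(2.233097) = 0.361996

0.3620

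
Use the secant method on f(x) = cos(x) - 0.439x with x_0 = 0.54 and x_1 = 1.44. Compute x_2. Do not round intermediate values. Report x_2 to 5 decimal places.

Secant update: x_(k+1) = x_k − f(x_k)·(x_k − x_(k-1))/(f(x_k) − f(x_(k-1))).
f(x_0) = 0.620649, f(x_1) = -0.501736
x_2 = 1.440000 - (-0.501736)·(1.440000 - 0.540000)/(-0.501736 - (0.620649)) = 1.037676; f(x_2) = 0.052684

1.03768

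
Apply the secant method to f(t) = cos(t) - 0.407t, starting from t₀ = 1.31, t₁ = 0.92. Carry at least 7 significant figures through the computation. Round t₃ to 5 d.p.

f(t_0) = -0.275320, f(t_1) = 0.231380
t_2 = 0.920000 - (0.231380)·(0.920000 - 1.310000)/(0.231380 - (-0.275320)) = 1.098090; f(t_2) = 0.008375
t_3 = 1.098090 - (0.008375)·(1.098090 - 0.920000)/(0.008375 - (0.231380)) = 1.104778; f(t_3) = -0.000312

1.10478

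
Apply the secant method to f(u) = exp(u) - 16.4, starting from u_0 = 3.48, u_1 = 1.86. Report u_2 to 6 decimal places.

f(u_0) = 16.059722, f(u_1) = -9.976263
u_2 = 1.860000 - (-9.976263)·(1.860000 - 3.480000)/(-9.976263 - (16.059722)) = 2.480739; f(u_2) = -4.449910

2.480739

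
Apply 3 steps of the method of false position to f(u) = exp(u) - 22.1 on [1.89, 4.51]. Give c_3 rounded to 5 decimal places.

False-position update: c = (a·f(b) − b·f(a))/(f(b) − f(a)); replace the endpoint whose sign matches f(c).
f(1.890000) = -15.480631, f(4.510000) = 68.821819
step 1: c = 2.371116, f(c) = -11.390663 < 0 → new bracket [2.371116, 4.510000]
step 2: c = 2.674851, f(c) = -7.589818 < 0 → new bracket [2.674851, 4.510000]
step 3: c = 2.857132, f(c) = -4.688474 < 0 → new bracket [2.857132, 4.510000]

2.85713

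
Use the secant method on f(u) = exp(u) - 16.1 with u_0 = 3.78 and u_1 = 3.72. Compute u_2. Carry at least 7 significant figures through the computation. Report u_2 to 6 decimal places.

Secant update: u_(k+1) = u_k − f(u_k)·(u_k − u_(k-1))/(f(u_k) − f(u_(k-1))).
f(u_0) = 27.716042, f(u_1) = 25.164394
u_2 = 3.720000 - (25.164394)·(3.720000 - 3.780000)/(25.164394 - (27.716042)) = 3.128279; f(u_2) = 6.734646

3.128279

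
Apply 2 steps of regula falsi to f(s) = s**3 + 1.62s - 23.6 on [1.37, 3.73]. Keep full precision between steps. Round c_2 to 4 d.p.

2.5303

f(1.370000) = -18.809247, f(3.730000) = 34.337717
step 1: c = 2.205228, f(c) = -9.303442 < 0 → new bracket [2.205228, 3.730000]
step 2: c = 2.530279, f(c) = -3.301303 < 0 → new bracket [2.530279, 3.730000]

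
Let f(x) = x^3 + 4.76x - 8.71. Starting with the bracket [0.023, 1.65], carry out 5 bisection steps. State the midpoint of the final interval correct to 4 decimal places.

f(0.023000) = -8.600508, f(1.650000) = 3.636125 (opposite signs)
step 1: m = 0.836500, f(m) = -4.142934 < 0 → root in [0.836500, 1.650000]
step 2: m = 1.243250, f(m) = -0.870475 < 0 → root in [1.243250, 1.650000]
step 3: m = 1.446625, f(m) = 1.203322 > 0 → root in [1.243250, 1.446625]
step 4: m = 1.344937, f(m) = 0.124702 > 0 → root in [1.243250, 1.344937]
step 5: m = 1.294094, f(m) = -0.382923 < 0 → root in [1.294094, 1.344937]
Midpoint of [1.294094, 1.344937] = 1.319516

1.3195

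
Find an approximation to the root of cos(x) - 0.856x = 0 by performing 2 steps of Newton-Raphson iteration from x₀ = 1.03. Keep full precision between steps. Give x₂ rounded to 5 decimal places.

f'(x) = -sin(x) - 0.856
x_0 = 1.030000: f = -0.366861, f' = -1.713299 → x_1 = 1.030000 - (-0.366861)/(-1.713299) = 0.815874
x_1 = 0.815874: f = -0.013157, f' = -1.584325 → x_2 = 0.815874 - (-0.013157)/(-1.584325) = 0.807570

0.80757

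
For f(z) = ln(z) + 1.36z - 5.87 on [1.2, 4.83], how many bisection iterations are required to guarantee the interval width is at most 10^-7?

26

Initial width b − a = 4.83 − 1.2 = 3.630000.
After n steps the width is (b−a)/2^n; need (b−a)/2^n ≤ 10^-7.
So n ≥ log₂(3.630000/10^-7) = log₂(36300000.0000) ≈ 25.1135.
Hence n = 26.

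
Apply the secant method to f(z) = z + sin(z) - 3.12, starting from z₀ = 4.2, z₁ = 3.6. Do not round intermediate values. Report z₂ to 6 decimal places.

f(z_0) = 0.208424, f(z_1) = 0.037480
z_2 = 3.600000 - (0.037480)·(3.600000 - 4.200000)/(0.037480 - (0.208424)) = 3.468450; f(z_2) = 0.027382

3.468450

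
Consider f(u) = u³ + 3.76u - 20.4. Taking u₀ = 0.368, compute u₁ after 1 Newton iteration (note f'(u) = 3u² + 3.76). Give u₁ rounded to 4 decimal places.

u_0 = 0.368000: f = -18.966484, f' = 4.166272 → u_1 = 0.368000 - (-18.966484)/(4.166272) = 4.920387

4.9204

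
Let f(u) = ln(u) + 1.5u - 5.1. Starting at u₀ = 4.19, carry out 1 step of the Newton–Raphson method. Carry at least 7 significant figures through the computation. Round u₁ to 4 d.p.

Newton update: u ← u − f(u)/f'(u).
f'(u) = 1/u + 1.5
u_0 = 4.190000: f = 2.617701, f' = 1.738663 → u_1 = 4.190000 - (2.617701)/(1.738663) = 2.684418

2.6844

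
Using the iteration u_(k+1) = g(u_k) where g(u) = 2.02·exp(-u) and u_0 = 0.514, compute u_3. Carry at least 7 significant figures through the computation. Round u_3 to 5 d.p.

u_1 = g(0.514000) = 1.208159
u_2 = g(1.208159) = 0.603469
u_3 = g(0.603469) = 1.104761

1.10476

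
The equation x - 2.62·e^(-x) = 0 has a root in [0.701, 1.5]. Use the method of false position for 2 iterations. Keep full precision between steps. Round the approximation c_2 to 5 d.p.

0.98417

False-position update: c = (a·f(b) − b·f(a))/(f(b) − f(a)); replace the endpoint whose sign matches f(c).
f(0.701000) = -0.598753, f(1.500000) = 0.915399
step 1: c = 1.016955, f(c) = 0.069315 > 0 → new bracket [0.701000, 1.016955]
step 2: c = 0.984173, f(c) = 0.004953 > 0 → new bracket [0.701000, 0.984173]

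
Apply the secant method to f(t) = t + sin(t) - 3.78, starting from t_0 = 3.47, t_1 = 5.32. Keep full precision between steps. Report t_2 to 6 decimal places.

f(t_0) = -0.632536, f(t_1) = 0.718986
t_2 = 5.320000 - (0.718986)·(5.320000 - 3.470000)/(0.718986 - (-0.632536)) = 4.335833; f(t_2) = -0.374104

4.335833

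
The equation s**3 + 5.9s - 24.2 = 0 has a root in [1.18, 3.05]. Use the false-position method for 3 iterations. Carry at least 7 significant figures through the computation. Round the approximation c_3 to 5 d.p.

2.21260

False-position update: c = (a·f(b) − b·f(a))/(f(b) − f(a)); replace the endpoint whose sign matches f(c).
f(1.180000) = -15.594968, f(3.050000) = 22.167625
step 1: c = 1.952261, f(c) = -5.240957 < 0 → new bracket [1.952261, 3.050000]
step 2: c = 2.162166, f(c) = -1.335168 < 0 → new bracket [2.162166, 3.050000]
step 3: c = 2.212603, f(c) = -0.313590 < 0 → new bracket [2.212603, 3.050000]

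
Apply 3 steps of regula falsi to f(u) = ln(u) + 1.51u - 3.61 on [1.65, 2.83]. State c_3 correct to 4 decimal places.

1.9489

f(1.650000) = -0.617725, f(2.830000) = 1.703577
step 1: c = 1.964011, f(c) = 0.030646 > 0 → new bracket [1.650000, 1.964011]
step 2: c = 1.949169, f(c) = 0.000649 > 0 → new bracket [1.650000, 1.949169]
step 3: c = 1.948855, f(c) = 0.000014 > 0 → new bracket [1.650000, 1.948855]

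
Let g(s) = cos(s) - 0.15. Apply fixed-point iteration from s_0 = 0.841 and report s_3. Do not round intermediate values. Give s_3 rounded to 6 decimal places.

s_1 = g(0.841000) = 0.516718
s_2 = g(0.516718) = 0.719445
s_3 = g(0.719445) = 0.602171

0.602171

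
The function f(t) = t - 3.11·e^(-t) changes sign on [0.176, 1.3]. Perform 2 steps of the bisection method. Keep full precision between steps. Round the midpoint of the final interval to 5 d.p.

1.15950

f(0.176000) = -2.432102, f(1.300000) = 0.452426 (opposite signs)
step 1: m = 0.738000, f(m) = -0.748795 < 0 → root in [0.738000, 1.300000]
step 2: m = 1.019000, f(m) = -0.103572 < 0 → root in [1.019000, 1.300000]
Midpoint of [1.019000, 1.300000] = 1.159500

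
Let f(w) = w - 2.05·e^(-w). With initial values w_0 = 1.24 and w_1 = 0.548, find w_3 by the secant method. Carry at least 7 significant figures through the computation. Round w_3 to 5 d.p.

0.86607

f(w_0) = 0.646762, f(w_1) = -0.637115
w_2 = 0.548000 - (-0.637115)·(0.548000 - 1.240000)/(-0.637115 - (0.646762)) = 0.891400; f(w_2) = 0.050734
w_3 = 0.891400 - (0.050734)·(0.891400 - 0.548000)/(0.050734 - (-0.637115)) = 0.866072; f(w_3) = 0.003841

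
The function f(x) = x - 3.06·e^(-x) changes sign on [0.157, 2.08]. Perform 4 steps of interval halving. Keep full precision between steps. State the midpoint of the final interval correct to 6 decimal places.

f(0.157000) = -2.458394, f(2.080000) = 1.697714 (opposite signs)
step 1: m = 1.118500, f(m) = 0.118585 > 0 → root in [0.157000, 1.118500]
step 2: m = 0.637750, f(m) = -0.979399 < 0 → root in [0.637750, 1.118500]
step 3: m = 0.878125, f(m) = -0.393493 < 0 → root in [0.878125, 1.118500]
step 4: m = 0.998313, f(m) = -0.129300 < 0 → root in [0.998313, 1.118500]
Midpoint of [0.998313, 1.118500] = 1.058406

1.058406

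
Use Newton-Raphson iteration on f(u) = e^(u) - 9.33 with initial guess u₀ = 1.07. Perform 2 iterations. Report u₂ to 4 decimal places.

Newton update: u ← u − f(u)/f'(u).
f'(u) = e^(u)
u_0 = 1.070000: f = -6.414621, f' = 2.915379 → u_1 = 1.070000 - (-6.414621)/(2.915379) = 3.270269
u_1 = 3.270269: f = 16.988430, f' = 26.318430 → u_2 = 3.270269 - (16.988430)/(26.318430) = 2.624774

2.6248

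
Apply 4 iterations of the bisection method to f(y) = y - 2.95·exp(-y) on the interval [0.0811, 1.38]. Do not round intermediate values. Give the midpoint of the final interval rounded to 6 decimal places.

f(0.081100) = -2.639099, f(1.380000) = 0.637843 (opposite signs)
step 1: m = 0.730550, f(m) = -0.690300 < 0 → root in [0.730550, 1.380000]
step 2: m = 1.055275, f(m) = 0.028390 > 0 → root in [0.730550, 1.055275]
step 3: m = 0.892912, f(m) = -0.314999 < 0 → root in [0.892912, 1.055275]
step 4: m = 0.974094, f(m) = -0.139633 < 0 → root in [0.974094, 1.055275]
Midpoint of [0.974094, 1.055275] = 1.014684

1.014684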